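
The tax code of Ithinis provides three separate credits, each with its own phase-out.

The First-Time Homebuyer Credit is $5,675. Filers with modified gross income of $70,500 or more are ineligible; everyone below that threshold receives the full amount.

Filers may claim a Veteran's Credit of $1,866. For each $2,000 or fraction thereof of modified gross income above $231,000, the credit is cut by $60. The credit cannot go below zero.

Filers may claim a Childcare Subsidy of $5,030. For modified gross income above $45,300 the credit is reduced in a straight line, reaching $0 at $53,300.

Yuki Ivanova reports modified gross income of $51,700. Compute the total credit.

First-Time Homebuyer Credit: $51,700 is below the $70,500 cutoff, so the full $5,675 applies.
Veteran's Credit: $51,700 is at or below the $231,000 threshold, so the full $1,866 applies.
Childcare Subsidy: $51,700 is $6,400 into a $8,000 phase-out range, leaving 1,600/8,000 of the credit: $5,030 × 1,600/8,000 = $1,006.
Total: $5,675 + $1,866 + $1,006 = $8,547.

$8,547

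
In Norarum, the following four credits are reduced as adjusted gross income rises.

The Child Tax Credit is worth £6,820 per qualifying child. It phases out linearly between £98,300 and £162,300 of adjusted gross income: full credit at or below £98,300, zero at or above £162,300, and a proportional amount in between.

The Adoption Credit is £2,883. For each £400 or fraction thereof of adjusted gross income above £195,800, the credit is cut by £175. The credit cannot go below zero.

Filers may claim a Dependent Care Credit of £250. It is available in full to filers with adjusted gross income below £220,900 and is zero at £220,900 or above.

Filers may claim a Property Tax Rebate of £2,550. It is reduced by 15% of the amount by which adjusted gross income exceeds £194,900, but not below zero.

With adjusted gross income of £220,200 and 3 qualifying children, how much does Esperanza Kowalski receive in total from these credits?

Child Tax Credit: base = 3 × £6,820 = £20,460. £220,200 is at or above £162,300, so the credit is £0.
Adoption Credit: income exceeds £195,800 by £24,400 → 61 increments × £175 = £10,675 ≥ base, so the credit is £0.
Dependent Care Credit: £220,200 is below the £220,900 cutoff, so the full £250 applies.
Property Tax Rebate: 15% of the £25,300 excess over £194,900 is £3,795 ≥ base, so the credit is £0.
Total: £0 + £0 + £250 + £0 = £250.

£250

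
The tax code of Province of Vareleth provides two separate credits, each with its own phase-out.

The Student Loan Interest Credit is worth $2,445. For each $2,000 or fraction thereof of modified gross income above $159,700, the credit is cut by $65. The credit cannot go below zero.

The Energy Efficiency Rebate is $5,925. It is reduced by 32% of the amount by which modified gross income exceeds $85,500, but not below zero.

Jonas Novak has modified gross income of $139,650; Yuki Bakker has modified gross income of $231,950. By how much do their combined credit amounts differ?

Jonas ($139,650): Student Loan Interest Credit: $139,650 is at or below the $159,700 threshold, so the full $2,445 applies. Energy Efficiency Rebate: 32% of the $54,150 excess over $85,500 is $17,328 ≥ base, so the credit is $0. total $2,445 + $0 = $2,445
Yuki ($231,950): Student Loan Interest Credit: income exceeds $159,700 by $72,250, which is 37 full-or-partial $2,000 increments; reduction = 37 × $65 = $2,405, leaving $40. Energy Efficiency Rebate: 32% of the $146,450 excess over $85,500 is $46,864 ≥ base, so the credit is $0. total $40 + $0 = $40
Difference: |$2,445 − $40| = $2,405.

$2,405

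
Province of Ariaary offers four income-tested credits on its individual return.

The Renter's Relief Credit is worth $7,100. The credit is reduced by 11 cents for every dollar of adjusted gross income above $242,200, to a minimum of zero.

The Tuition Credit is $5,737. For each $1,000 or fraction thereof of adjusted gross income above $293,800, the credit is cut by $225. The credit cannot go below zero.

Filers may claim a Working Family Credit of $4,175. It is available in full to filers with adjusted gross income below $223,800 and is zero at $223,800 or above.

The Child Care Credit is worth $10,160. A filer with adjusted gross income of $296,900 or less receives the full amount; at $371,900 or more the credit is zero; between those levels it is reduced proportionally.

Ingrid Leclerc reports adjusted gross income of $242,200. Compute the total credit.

Renter's Relief Credit: $242,200 is at or below the $242,200 threshold, so the full $7,100 applies.
Tuition Credit: $242,200 is at or below the $293,800 threshold, so the full $5,737 applies.
Working Family Credit: $242,200 meets or exceeds the $223,800 cutoff, so the credit is $0.
Child Care Credit: $242,200 is at or below the $296,900 threshold, so the full $10,160 applies.
Total: $7,100 + $5,737 + $0 + $10,160 = $22,997.

$22,997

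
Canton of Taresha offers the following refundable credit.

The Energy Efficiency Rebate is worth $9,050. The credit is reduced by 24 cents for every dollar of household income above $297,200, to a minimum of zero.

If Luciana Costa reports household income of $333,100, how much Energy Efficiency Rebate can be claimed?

Energy Efficiency Rebate: 24% of the $35,900 excess over $297,200 is $8,616; credit = $9,050 − $8,616 = $434.

$434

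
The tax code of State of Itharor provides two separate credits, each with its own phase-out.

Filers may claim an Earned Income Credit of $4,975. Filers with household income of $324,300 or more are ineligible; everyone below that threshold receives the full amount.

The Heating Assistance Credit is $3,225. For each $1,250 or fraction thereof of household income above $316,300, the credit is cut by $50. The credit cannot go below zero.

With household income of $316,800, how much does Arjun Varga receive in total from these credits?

$8,150

Earned Income Credit: $316,800 is below the $324,300 cutoff, so the full $4,975 applies.
Heating Assistance Credit: income exceeds $316,300 by $500, which is 1 full-or-partial $1,250 increment; reduction = 1 × $50 = $50, leaving $3,175.
Total: $4,975 + $3,175 = $8,150.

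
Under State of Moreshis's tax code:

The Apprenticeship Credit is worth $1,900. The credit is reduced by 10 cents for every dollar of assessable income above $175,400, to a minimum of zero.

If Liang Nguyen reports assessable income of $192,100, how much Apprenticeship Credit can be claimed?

Apprenticeship Credit: 10% of the $16,700 excess over $175,400 is $1,670; credit = $1,900 − $1,670 = $230.

$230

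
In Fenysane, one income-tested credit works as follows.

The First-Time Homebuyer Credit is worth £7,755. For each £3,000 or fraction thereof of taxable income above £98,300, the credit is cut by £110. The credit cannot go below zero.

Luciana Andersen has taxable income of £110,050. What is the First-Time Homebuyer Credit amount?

£7,315

First-Time Homebuyer Credit: income exceeds £98,300 by £11,750, which is 4 full-or-partial £3,000 increments; reduction = 4 × £110 = £440, leaving £7,315.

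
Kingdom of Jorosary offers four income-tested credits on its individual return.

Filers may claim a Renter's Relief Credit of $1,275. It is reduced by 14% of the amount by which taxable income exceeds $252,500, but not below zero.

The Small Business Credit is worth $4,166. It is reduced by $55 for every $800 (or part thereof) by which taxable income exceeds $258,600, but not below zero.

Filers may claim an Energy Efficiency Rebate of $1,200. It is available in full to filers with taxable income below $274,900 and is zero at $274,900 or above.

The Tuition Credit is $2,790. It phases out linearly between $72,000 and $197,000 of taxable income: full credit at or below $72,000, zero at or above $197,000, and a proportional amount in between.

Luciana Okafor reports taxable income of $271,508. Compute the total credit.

Renter's Relief Credit: 14% of the $19,008 excess over $252,500 is $2,661.12 ≥ base, so the credit is $0.
Small Business Credit: income exceeds $258,600 by $12,908, which is 17 full-or-partial $800 increments; reduction = 17 × $55 = $935, leaving $3,231.
Energy Efficiency Rebate: $271,508 is below the $274,900 cutoff, so the full $1,200 applies.
Tuition Credit: $271,508 is at or above $197,000, so the credit is $0.
Total: $0 + $3,231 + $1,200 + $0 = $4,431.

$4,431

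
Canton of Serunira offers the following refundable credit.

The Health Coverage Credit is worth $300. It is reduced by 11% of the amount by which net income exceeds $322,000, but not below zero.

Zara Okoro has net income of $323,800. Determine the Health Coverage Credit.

Health Coverage Credit: 11% of the $1,800 excess over $322,000 is $198; credit = $300 − $198 = $102.

$102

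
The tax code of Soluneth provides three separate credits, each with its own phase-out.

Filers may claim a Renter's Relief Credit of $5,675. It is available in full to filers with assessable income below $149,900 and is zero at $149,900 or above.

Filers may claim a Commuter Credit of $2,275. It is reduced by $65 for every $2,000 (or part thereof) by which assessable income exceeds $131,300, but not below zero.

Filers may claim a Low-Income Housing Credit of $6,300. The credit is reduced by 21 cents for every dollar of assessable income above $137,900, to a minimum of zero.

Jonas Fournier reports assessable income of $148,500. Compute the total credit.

$11,439

Renter's Relief Credit: $148,500 is below the $149,900 cutoff, so the full $5,675 applies.
Commuter Credit: income exceeds $131,300 by $17,200, which is 9 full-or-partial $2,000 increments; reduction = 9 × $65 = $585, leaving $1,690.
Low-Income Housing Credit: 21% of the $10,600 excess over $137,900 is $2,226; credit = $6,300 − $2,226 = $4,074.
Total: $5,675 + $1,690 + $4,074 = $11,439.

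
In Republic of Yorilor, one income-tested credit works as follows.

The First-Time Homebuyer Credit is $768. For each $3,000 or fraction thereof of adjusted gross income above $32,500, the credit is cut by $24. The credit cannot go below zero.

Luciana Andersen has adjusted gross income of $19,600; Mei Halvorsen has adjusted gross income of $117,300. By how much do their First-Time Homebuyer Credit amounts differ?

Luciana ($19,600): First-Time Homebuyer Credit: $19,600 is at or below the $32,500 threshold, so the full $768 applies.
Mei ($117,300): First-Time Homebuyer Credit: income exceeds $32,500 by $84,800, which is 29 full-or-partial $3,000 increments; reduction = 29 × $24 = $696, leaving $72.
Difference: |$768 − $72| = $696.

$696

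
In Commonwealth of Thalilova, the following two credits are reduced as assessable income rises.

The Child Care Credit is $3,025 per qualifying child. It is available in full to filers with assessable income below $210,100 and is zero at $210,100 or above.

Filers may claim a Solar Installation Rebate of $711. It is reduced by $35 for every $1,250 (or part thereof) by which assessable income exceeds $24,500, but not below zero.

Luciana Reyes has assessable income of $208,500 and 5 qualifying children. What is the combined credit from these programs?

$15,125

Child Care Credit: base = 5 × $3,025 = $15,125. $208,500 is below the $210,100 cutoff, so the full $15,125 applies.
Solar Installation Rebate: income exceeds $24,500 by $184,000 → 148 increments × $35 = $5,180 ≥ base, so the credit is $0.
Total: $15,125 + $0 = $15,125.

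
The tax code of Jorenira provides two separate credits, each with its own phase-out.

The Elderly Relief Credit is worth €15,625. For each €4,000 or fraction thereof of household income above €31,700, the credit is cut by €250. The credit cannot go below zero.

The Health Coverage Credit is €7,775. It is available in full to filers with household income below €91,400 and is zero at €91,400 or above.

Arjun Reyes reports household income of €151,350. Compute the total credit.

Elderly Relief Credit: income exceeds €31,700 by €119,650, which is 30 full-or-partial €4,000 increments; reduction = 30 × €250 = €7,500, leaving €8,125.
Health Coverage Credit: €151,350 meets or exceeds the €91,400 cutoff, so the credit is €0.
Total: €8,125 + €0 = €8,125.

€8,125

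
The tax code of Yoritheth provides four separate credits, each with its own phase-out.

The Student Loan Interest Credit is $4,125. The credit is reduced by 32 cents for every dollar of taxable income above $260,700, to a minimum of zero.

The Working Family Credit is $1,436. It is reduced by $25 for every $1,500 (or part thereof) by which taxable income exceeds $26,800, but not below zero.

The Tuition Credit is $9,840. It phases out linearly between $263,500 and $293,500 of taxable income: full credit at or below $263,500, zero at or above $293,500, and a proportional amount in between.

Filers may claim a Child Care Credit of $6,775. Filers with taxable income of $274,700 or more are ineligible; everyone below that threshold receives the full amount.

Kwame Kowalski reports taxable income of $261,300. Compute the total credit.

$20,548

Student Loan Interest Credit: 32% of the $600 excess over $260,700 is $192; credit = $4,125 − $192 = $3,933.
Working Family Credit: income exceeds $26,800 by $234,500 → 157 increments × $25 = $3,925 ≥ base, so the credit is $0.
Tuition Credit: $261,300 is at or below the $263,500 threshold, so the full $9,840 applies.
Child Care Credit: $261,300 is below the $274,700 cutoff, so the full $6,775 applies.
Total: $3,933 + $0 + $9,840 + $6,775 = $20,548.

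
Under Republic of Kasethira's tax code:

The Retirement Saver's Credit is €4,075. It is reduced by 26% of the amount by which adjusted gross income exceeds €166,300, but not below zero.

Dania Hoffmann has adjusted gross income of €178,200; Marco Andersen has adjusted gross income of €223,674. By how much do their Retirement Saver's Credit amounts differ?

€981

Dania (€178,200): Retirement Saver's Credit: 26% of the €11,900 excess over €166,300 is €3,094; credit = €4,075 − €3,094 = €981.
Marco (€223,674): Retirement Saver's Credit: 26% of the €57,374 excess over €166,300 is €14,917.24 ≥ base, so the credit is €0.
Difference: |€981 − €0| = €981.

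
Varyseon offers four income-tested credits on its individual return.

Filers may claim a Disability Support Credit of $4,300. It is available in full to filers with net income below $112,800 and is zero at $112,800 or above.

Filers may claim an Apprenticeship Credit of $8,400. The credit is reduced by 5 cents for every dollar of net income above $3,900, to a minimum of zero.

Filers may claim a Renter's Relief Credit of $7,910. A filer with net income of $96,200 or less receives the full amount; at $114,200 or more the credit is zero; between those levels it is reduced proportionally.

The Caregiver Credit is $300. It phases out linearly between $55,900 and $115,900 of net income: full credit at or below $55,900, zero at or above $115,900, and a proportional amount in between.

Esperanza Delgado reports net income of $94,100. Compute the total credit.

$16,209

Disability Support Credit: $94,100 is below the $112,800 cutoff, so the full $4,300 applies.
Apprenticeship Credit: 5% of the $90,200 excess over $3,900 is $4,510; credit = $8,400 − $4,510 = $3,890.
Renter's Relief Credit: $94,100 is at or below the $96,200 threshold, so the full $7,910 applies.
Caregiver Credit: $94,100 is $38,200 into a $60,000 phase-out range, leaving 21,800/60,000 of the credit: $300 × 21,800/60,000 = $109.
Total: $4,300 + $3,890 + $7,910 + $109 = $16,209.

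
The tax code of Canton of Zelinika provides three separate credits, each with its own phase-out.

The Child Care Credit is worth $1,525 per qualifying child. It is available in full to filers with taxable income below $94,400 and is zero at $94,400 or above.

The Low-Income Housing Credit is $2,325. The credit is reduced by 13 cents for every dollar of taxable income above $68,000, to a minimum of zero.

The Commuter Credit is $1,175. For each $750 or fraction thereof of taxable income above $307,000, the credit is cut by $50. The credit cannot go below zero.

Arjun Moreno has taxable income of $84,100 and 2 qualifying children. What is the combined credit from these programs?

Child Care Credit: base = 2 × $1,525 = $3,050. $84,100 is below the $94,400 cutoff, so the full $3,050 applies.
Low-Income Housing Credit: 13% of the $16,100 excess over $68,000 is $2,093; credit = $2,325 − $2,093 = $232.
Commuter Credit: $84,100 is at or below the $307,000 threshold, so the full $1,175 applies.
Total: $3,050 + $232 + $1,175 = $4,457.

$4,457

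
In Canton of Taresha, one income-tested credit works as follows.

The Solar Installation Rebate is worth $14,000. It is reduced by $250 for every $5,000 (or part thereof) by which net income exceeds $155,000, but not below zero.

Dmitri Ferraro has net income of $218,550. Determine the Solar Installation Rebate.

$10,750

Solar Installation Rebate: income exceeds $155,000 by $63,550, which is 13 full-or-partial $5,000 increments; reduction = 13 × $250 = $3,250, leaving $10,750.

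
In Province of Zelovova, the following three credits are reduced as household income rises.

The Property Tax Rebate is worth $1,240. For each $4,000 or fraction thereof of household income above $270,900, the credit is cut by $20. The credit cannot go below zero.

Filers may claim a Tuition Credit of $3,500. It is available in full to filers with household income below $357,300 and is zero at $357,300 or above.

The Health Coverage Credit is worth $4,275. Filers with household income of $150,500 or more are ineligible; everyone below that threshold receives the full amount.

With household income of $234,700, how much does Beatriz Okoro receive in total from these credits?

Property Tax Rebate: $234,700 is at or below the $270,900 threshold, so the full $1,240 applies.
Tuition Credit: $234,700 is below the $357,300 cutoff, so the full $3,500 applies.
Health Coverage Credit: $234,700 meets or exceeds the $150,500 cutoff, so the credit is $0.
Total: $1,240 + $3,500 + $0 = $4,740.

$4,740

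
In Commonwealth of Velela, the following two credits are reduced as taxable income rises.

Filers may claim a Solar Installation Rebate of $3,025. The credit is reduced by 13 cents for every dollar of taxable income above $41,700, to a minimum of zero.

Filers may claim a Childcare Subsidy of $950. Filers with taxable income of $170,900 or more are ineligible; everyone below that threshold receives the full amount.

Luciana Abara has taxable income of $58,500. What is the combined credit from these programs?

$1,791

Solar Installation Rebate: 13% of the $16,800 excess over $41,700 is $2,184; credit = $3,025 − $2,184 = $841.
Childcare Subsidy: $58,500 is below the $170,900 cutoff, so the full $950 applies.
Total: $841 + $950 = $1,791.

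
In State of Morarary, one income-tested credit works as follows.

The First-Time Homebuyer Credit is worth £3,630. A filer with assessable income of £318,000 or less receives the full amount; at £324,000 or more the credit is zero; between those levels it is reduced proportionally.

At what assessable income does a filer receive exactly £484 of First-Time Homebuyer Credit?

£484 is 484/3,630 of the full £3,630, so 3,146/3,630 of the £6,000 range has been used: income = £318,000 + £6,000 × 3,146/3,630 = £323,200.

£323,200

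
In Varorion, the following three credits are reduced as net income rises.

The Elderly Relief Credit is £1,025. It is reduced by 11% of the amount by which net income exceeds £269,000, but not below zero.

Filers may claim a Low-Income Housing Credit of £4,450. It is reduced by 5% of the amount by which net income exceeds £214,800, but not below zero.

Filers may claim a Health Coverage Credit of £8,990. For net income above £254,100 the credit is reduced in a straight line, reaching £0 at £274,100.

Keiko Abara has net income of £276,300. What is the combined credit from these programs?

£1,597

Elderly Relief Credit: 11% of the £7,300 excess over £269,000 is £803; credit = £1,025 − £803 = £222.
Low-Income Housing Credit: 5% of the £61,500 excess over £214,800 is £3,075; credit = £4,450 − £3,075 = £1,375.
Health Coverage Credit: £276,300 is at or above £274,100, so the credit is £0.
Total: £222 + £1,375 + £0 = £1,597.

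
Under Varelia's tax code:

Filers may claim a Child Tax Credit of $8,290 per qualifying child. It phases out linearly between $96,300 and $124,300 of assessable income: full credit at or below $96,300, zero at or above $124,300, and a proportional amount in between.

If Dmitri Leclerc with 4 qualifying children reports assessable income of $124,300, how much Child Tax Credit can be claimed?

Child Tax Credit: base = 4 × $8,290 = $33,160. $124,300 is at or above $124,300, so the credit is $0.

$0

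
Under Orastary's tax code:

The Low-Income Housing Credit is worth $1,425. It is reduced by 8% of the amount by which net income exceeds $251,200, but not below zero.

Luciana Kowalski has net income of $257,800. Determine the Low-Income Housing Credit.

Low-Income Housing Credit: 8% of the $6,600 excess over $251,200 is $528; credit = $1,425 − $528 = $897.

$897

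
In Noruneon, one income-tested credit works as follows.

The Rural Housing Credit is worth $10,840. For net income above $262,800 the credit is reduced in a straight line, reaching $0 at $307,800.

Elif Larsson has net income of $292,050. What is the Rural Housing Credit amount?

Rural Housing Credit: $292,050 is $29,250 into a $45,000 phase-out range, leaving 15,750/45,000 of the credit: $10,840 × 15,750/45,000 = $3,794.

$3,794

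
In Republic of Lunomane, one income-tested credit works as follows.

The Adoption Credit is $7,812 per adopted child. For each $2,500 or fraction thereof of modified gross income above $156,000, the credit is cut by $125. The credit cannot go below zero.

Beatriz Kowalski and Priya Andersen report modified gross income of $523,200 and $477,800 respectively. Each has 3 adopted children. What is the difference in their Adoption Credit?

$2,250

Beatriz ($523,200): Adoption Credit: base = 3 × $7,812 = $23,436. income exceeds $156,000 by $367,200, which is 147 full-or-partial $2,500 increments; reduction = 147 × $125 = $18,375, leaving $5,061.
Priya ($477,800): Adoption Credit: base = 3 × $7,812 = $23,436. income exceeds $156,000 by $321,800, which is 129 full-or-partial $2,500 increments; reduction = 129 × $125 = $16,125, leaving $7,311.
Difference: |$5,061 − $7,311| = $2,250.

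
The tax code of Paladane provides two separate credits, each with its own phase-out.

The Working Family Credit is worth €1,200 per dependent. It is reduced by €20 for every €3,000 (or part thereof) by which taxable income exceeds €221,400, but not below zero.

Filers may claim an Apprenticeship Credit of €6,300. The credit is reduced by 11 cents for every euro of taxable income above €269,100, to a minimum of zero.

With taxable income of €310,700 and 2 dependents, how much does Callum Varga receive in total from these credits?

€3,524

Working Family Credit: base = 2 × €1,200 = €2,400. income exceeds €221,400 by €89,300, which is 30 full-or-partial €3,000 increments; reduction = 30 × €20 = €600, leaving €1,800.
Apprenticeship Credit: 11% of the €41,600 excess over €269,100 is €4,576; credit = €6,300 − €4,576 = €1,724.
Total: €1,800 + €1,724 = €3,524.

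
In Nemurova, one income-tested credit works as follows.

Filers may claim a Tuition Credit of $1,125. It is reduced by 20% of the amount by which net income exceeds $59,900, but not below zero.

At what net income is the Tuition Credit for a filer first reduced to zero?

The credit falls by 20% of each dollar above $59,900, so it reaches zero when the excess is $1,125 / 20% = $5,625: income = $59,900 + $5,625 = $65,525.

$65,525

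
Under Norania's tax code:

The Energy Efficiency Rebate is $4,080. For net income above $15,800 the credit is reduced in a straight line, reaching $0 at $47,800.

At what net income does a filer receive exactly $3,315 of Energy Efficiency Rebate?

$21,800

$3,315 is 3,315/4,080 of the full $4,080, so 765/4,080 of the $32,000 range has been used: income = $15,800 + $32,000 × 765/4,080 = $21,800.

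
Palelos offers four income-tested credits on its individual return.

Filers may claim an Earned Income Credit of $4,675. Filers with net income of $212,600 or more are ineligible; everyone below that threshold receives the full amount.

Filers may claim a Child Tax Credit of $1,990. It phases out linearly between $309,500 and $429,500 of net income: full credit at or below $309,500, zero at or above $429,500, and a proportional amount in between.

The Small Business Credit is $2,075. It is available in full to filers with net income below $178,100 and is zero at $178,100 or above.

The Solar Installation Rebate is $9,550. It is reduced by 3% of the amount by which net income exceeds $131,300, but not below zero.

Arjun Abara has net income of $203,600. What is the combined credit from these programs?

$14,046

Earned Income Credit: $203,600 is below the $212,600 cutoff, so the full $4,675 applies.
Child Tax Credit: $203,600 is at or below the $309,500 threshold, so the full $1,990 applies.
Small Business Credit: $203,600 meets or exceeds the $178,100 cutoff, so the credit is $0.
Solar Installation Rebate: 3% of the $72,300 excess over $131,300 is $2,169; credit = $9,550 − $2,169 = $7,381.
Total: $4,675 + $1,990 + $0 + $7,381 = $14,046.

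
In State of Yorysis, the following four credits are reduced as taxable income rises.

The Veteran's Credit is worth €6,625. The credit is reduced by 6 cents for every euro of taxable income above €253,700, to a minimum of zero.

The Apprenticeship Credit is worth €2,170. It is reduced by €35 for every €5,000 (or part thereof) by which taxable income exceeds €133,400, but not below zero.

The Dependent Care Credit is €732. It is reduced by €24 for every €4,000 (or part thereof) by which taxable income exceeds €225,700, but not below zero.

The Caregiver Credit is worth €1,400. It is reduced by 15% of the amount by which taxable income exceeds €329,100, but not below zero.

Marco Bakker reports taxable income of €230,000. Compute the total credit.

€10,179

Veteran's Credit: €230,000 is at or below the €253,700 threshold, so the full €6,625 applies.
Apprenticeship Credit: income exceeds €133,400 by €96,600, which is 20 full-or-partial €5,000 increments; reduction = 20 × €35 = €700, leaving €1,470.
Dependent Care Credit: income exceeds €225,700 by €4,300, which is 2 full-or-partial €4,000 increments; reduction = 2 × €24 = €48, leaving €684.
Caregiver Credit: €230,000 is at or below the €329,100 threshold, so the full €1,400 applies.
Total: €6,625 + €1,470 + €684 + €1,400 = €10,179.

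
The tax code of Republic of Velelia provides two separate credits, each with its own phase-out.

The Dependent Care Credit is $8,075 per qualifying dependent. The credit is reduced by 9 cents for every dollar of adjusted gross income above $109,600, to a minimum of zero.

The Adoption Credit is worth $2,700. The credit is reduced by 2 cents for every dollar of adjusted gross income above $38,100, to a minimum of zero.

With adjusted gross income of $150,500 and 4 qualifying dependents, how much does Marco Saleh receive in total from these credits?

$29,071

Dependent Care Credit: base = 4 × $8,075 = $32,300. 9% of the $40,900 excess over $109,600 is $3,681; credit = $32,300 − $3,681 = $28,619.
Adoption Credit: 2% of the $112,400 excess over $38,100 is $2,248; credit = $2,700 − $2,248 = $452.
Total: $28,619 + $452 = $29,071.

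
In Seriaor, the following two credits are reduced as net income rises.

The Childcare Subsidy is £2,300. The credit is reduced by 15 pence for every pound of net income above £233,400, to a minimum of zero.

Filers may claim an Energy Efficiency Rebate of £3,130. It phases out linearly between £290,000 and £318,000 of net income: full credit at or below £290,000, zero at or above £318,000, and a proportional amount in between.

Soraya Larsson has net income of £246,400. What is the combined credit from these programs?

Childcare Subsidy: 15% of the £13,000 excess over £233,400 is £1,950; credit = £2,300 − £1,950 = £350.
Energy Efficiency Rebate: £246,400 is at or below the £290,000 threshold, so the full £3,130 applies.
Total: £350 + £3,130 = £3,480.

£3,480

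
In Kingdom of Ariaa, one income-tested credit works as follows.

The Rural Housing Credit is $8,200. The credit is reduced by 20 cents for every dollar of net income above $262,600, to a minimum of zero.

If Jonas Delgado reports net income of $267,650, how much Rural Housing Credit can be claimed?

$7,190

Rural Housing Credit: 20% of the $5,050 excess over $262,600 is $1,010; credit = $8,200 − $1,010 = $7,190.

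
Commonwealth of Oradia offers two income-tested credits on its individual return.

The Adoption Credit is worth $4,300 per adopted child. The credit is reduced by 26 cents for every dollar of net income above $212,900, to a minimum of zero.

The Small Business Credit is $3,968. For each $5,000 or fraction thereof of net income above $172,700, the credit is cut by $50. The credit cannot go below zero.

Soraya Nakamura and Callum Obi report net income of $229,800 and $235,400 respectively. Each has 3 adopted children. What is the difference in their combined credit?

Soraya ($229,800): Adoption Credit: base = 3 × $4,300 = $12,900. 26% of the $16,900 excess over $212,900 is $4,394; credit = $12,900 − $4,394 = $8,506. Small Business Credit: income exceeds $172,700 by $57,100, which is 12 full-or-partial $5,000 increments; reduction = 12 × $50 = $600, leaving $3,368. total $8,506 + $3,368 = $11,874
Callum ($235,400): Adoption Credit: base = 3 × $4,300 = $12,900. 26% of the $22,500 excess over $212,900 is $5,850; credit = $12,900 − $5,850 = $7,050. Small Business Credit: income exceeds $172,700 by $62,700, which is 13 full-or-partial $5,000 increments; reduction = 13 × $50 = $650, leaving $3,318. total $7,050 + $3,318 = $10,368
Difference: |$11,874 − $10,368| = $1,506.

$1,506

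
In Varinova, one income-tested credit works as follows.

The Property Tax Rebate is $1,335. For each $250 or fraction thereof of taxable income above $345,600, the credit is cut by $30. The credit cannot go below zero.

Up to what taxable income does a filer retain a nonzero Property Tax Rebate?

$356,600

After 44 increments the reduction is 44 × $30 = $1,320, leaving $15; one more increment wipes it out. Increment 44 ends at excess 44 × $250 = $11,000, so the highest qualifying income is $345,600 + $11,000 = $356,600.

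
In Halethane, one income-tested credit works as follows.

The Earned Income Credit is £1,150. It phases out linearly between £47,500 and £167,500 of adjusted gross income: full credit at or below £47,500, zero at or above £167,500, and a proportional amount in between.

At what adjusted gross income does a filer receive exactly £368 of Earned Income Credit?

£368 is 368/1,150 of the full £1,150, so 782/1,150 of the £120,000 range has been used: income = £47,500 + £120,000 × 782/1,150 = £129,100.

£129,100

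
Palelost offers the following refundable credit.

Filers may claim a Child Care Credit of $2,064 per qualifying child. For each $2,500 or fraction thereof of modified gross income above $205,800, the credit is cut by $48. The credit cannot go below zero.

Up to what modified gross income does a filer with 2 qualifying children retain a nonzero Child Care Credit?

Full credit = 2 × $2,064 = $4,128.
After 85 increments the reduction is 85 × $48 = $4,080, leaving $48; one more increment wipes it out. Increment 85 ends at excess 85 × $2,500 = $212,500, so the highest qualifying income is $205,800 + $212,500 = $418,300.

$418,300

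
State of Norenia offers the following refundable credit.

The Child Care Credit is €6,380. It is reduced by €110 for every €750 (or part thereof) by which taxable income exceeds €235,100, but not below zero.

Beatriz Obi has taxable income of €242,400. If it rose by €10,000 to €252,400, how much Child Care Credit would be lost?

At €242,400 — income exceeds €235,100 by €7,300, which is 10 full-or-partial €750 increments; reduction = 10 × €110 = €1,100, leaving €5,280.
At €252,400 — income exceeds €235,100 by €17,300, which is 24 full-or-partial €750 increments; reduction = 24 × €110 = €2,640, leaving €3,740.
Lost: €5,280 − €3,740 = €1,540.

€1,540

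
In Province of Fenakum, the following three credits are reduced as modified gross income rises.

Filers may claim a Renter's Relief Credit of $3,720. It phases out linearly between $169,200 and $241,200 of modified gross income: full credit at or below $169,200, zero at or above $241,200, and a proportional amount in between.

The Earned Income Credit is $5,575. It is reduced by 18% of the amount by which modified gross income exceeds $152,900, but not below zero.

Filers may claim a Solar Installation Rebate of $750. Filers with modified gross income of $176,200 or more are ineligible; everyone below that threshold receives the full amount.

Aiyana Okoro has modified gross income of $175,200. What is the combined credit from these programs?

Renter's Relief Credit: $175,200 is $6,000 into a $72,000 phase-out range, leaving 66,000/72,000 of the credit: $3,720 × 66,000/72,000 = $3,410.
Earned Income Credit: 18% of the $22,300 excess over $152,900 is $4,014; credit = $5,575 − $4,014 = $1,561.
Solar Installation Rebate: $175,200 is below the $176,200 cutoff, so the full $750 applies.
Total: $3,410 + $1,561 + $750 = $5,721.

$5,721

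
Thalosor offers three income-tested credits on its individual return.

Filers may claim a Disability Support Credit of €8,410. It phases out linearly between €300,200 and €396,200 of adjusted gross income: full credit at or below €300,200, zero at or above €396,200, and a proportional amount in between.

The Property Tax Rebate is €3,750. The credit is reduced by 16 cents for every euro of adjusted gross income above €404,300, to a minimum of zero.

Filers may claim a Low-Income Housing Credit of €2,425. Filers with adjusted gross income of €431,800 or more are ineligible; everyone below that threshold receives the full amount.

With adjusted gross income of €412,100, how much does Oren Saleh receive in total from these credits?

Disability Support Credit: €412,100 is at or above €396,200, so the credit is €0.
Property Tax Rebate: 16% of the €7,800 excess over €404,300 is €1,248; credit = €3,750 − €1,248 = €2,502.
Low-Income Housing Credit: €412,100 is below the €431,800 cutoff, so the full €2,425 applies.
Total: €0 + €2,502 + €2,425 = €4,927.

€4,927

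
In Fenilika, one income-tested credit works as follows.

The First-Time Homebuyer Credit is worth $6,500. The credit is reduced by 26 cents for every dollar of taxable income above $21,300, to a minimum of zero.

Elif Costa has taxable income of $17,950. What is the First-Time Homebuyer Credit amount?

$6,500

First-Time Homebuyer Credit: $17,950 is at or below the $21,300 threshold, so the full $6,500 applies.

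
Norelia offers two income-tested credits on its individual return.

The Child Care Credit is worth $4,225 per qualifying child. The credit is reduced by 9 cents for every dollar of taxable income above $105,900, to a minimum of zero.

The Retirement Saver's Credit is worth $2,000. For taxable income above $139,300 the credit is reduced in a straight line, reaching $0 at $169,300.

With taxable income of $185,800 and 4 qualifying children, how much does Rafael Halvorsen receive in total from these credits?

$9,709

Child Care Credit: base = 4 × $4,225 = $16,900. 9% of the $79,900 excess over $105,900 is $7,191; credit = $16,900 − $7,191 = $9,709.
Retirement Saver's Credit: $185,800 is at or above $169,300, so the credit is $0.
Total: $9,709 + $0 = $9,709.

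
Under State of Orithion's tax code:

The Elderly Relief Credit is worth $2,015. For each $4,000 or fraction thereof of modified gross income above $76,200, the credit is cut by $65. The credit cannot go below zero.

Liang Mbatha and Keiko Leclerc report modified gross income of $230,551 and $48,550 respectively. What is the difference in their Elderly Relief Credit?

Liang ($230,551): Elderly Relief Credit: income exceeds $76,200 by $154,351 → 39 increments × $65 = $2,535 ≥ base, so the credit is $0.
Keiko ($48,550): Elderly Relief Credit: $48,550 is at or below the $76,200 threshold, so the full $2,015 applies.
Difference: |$0 − $2,015| = $2,015.

$2,015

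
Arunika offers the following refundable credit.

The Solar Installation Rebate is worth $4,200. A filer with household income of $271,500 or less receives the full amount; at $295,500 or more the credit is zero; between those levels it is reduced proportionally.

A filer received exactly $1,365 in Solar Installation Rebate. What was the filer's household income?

$287,700

$1,365 is 1,365/4,200 of the full $4,200, so 2,835/4,200 of the $24,000 range has been used: income = $271,500 + $24,000 × 2,835/4,200 = $287,700.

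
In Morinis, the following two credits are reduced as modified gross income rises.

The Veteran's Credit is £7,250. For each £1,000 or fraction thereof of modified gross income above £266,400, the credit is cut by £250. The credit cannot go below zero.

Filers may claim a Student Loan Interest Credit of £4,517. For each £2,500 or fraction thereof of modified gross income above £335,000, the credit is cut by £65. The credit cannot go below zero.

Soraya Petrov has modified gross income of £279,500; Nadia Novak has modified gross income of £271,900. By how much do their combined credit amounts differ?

Soraya (£279,500): Veteran's Credit: income exceeds £266,400 by £13,100, which is 14 full-or-partial £1,000 increments; reduction = 14 × £250 = £3,500, leaving £3,750. Student Loan Interest Credit: £279,500 is at or below the £335,000 threshold, so the full £4,517 applies. total £3,750 + £4,517 = £8,267
Nadia (£271,900): Veteran's Credit: income exceeds £266,400 by £5,500, which is 6 full-or-partial £1,000 increments; reduction = 6 × £250 = £1,500, leaving £5,750. Student Loan Interest Credit: £271,900 is at or below the £335,000 threshold, so the full £4,517 applies. total £5,750 + £4,517 = £10,267
Difference: |£8,267 − £10,267| = £2,000.

£2,000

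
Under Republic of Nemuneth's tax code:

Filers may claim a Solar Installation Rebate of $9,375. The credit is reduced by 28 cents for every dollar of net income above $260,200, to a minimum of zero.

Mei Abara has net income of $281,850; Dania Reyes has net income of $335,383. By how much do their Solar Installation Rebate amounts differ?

$3,313

Mei ($281,850): Solar Installation Rebate: 28% of the $21,650 excess over $260,200 is $6,062; credit = $9,375 − $6,062 = $3,313.
Dania ($335,383): Solar Installation Rebate: 28% of the $75,183 excess over $260,200 is $21,051.24 ≥ base, so the credit is $0.
Difference: |$3,313 − $0| = $3,313.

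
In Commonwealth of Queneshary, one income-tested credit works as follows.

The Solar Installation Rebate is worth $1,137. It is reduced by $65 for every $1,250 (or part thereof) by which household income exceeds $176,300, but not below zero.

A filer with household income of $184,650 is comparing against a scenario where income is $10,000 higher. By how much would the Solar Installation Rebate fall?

$520

At $184,650 — income exceeds $176,300 by $8,350, which is 7 full-or-partial $1,250 increments; reduction = 7 × $65 = $455, leaving $682.
At $194,650 — income exceeds $176,300 by $18,350, which is 15 full-or-partial $1,250 increments; reduction = 15 × $65 = $975, leaving $162.
Lost: $682 − $162 = $520.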